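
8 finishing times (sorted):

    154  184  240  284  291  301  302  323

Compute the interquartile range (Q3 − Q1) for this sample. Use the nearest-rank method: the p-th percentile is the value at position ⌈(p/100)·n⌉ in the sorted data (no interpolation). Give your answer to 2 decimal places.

117.00

n = 8.
P25: rank ⌈25/100·8⌉ = 2 → 184.
P75: rank ⌈75/100·8⌉ = 6 → 301.
Difference: 301 − 184 = 117.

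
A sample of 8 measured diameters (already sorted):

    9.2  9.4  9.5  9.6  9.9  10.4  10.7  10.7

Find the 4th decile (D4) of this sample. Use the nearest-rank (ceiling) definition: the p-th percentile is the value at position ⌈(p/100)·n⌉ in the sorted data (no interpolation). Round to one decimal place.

9.6

n = 8.
Position = ⌈40/100 · 8⌉ = ⌈3.2⌉ = 4.
The value at rank 4 is 9.6.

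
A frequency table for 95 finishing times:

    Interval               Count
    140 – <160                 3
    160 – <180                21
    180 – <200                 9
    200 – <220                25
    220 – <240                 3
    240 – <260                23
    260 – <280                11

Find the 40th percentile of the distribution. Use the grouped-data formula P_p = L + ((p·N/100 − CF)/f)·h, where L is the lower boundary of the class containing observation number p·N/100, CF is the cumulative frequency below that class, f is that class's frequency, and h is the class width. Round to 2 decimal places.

N = 95; target position k = 40/100 · 95 = 38.
Cumulative frequencies: 3, 24, 33, 58, 61, 84, 95.
Observation 38 falls in the class 200 – <220.
L = 200, CF = 33, f = 25, h = 20.
P40 = 200 + ((38 − 33)/25)·20 = 200 + 4 = 204.

204.00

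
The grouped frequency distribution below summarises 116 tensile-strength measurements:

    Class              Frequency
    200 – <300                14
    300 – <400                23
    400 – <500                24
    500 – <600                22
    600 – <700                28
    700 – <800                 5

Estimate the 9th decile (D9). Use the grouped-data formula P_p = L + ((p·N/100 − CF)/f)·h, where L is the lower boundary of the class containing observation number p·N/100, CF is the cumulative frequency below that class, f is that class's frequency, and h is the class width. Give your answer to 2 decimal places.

N = 116; target position k = 90/100 · 116 = 104.4.
Cumulative frequencies: 14, 37, 61, 83, 111, 116.
Observation 104.4 falls in the class 600 – <700.
L = 600, CF = 83, f = 28, h = 100.
P90 = 600 + ((104.4 − 83)/28)·100 = 600 + 76.4286 = 676.429.

676.43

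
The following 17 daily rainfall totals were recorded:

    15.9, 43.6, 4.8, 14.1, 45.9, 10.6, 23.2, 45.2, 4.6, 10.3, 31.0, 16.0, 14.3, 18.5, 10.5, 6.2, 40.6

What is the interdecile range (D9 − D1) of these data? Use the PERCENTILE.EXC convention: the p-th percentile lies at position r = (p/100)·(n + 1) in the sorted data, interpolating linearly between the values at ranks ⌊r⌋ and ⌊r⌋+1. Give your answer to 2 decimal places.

Sorted: 4.6, 4.8, 6.2, 10.3, 10.5, 10.6, 14.1, 14.3, 15.9, 16.0, 18.5, 23.2, 31.0, 40.6, 43.6, 45.2, 45.9.
n = 17.
P10: r = 1.8; ranks 1–2 are 4.6, 4.8; interpolating gives 4.76.
P90: r = 16.2; ranks 16–17 are 45.2, 45.9; interpolating gives 45.34.
Difference: 45.34 − 4.76 = 40.58.

40.58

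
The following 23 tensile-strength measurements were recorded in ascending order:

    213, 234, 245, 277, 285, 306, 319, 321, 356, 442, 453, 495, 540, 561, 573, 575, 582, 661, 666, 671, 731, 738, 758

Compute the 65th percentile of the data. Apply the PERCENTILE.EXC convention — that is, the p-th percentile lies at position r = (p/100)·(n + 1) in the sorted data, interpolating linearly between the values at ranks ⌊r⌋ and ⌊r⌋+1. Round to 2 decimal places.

n = 23.
r = (65/100)·(23 + 1) = 15.6.
Rank 15 is 573 and rank 16 is 575.
Interpolate: 573 + 0.6·(575 − 573) = 573 + 0.6·2 = 574.2.

574.20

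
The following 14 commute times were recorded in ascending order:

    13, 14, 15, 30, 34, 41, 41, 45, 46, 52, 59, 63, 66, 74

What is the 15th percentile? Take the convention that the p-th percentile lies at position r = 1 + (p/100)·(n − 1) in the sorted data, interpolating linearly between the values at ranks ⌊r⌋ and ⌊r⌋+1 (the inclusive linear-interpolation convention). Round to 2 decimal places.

n = 14.
r = 1 + (15/100)·(14 − 1) = 1 + 1.95 = 2.95.
Rank 2 is 14 and rank 3 is 15.
Interpolate: 14 + 0.95·(15 − 14) = 14 + 0.95·1 = 14.95.

14.95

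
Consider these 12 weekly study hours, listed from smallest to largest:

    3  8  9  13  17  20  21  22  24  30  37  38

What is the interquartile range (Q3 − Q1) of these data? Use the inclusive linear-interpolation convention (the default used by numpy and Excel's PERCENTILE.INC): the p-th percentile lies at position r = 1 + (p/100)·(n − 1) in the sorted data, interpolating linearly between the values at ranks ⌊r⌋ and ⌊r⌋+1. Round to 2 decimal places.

n = 12.
P25: r = 3.75; ranks 3–4 are 9, 13; interpolating gives 12.
P75: r = 9.25; ranks 9–10 are 24, 30; interpolating gives 25.5.
Difference: 25.5 − 12 = 13.5.

13.50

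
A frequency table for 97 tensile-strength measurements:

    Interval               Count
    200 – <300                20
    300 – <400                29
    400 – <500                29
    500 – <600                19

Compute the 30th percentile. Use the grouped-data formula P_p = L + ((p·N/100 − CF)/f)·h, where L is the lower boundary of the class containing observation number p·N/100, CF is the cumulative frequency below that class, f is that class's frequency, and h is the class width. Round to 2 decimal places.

N = 97; target position k = 30/100 · 97 = 29.1.
Cumulative frequencies: 20, 49, 78, 97.
Observation 29.1 falls in the class 300 – <400.
L = 300, CF = 20, f = 29, h = 100.
P30 = 300 + ((29.1 − 20)/29)·100 = 300 + 31.3793 = 331.379.

331.38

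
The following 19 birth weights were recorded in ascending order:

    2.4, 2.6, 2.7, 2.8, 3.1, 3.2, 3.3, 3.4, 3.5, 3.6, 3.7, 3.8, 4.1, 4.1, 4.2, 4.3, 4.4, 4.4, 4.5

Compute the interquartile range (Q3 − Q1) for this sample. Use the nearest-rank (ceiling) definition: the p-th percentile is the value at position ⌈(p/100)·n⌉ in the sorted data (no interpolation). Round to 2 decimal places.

n = 19.
P25: rank ⌈25/100·19⌉ = 5 → 3.1.
P75: rank ⌈75/100·19⌉ = 15 → 4.2.
Difference: 4.2 − 3.1 = 1.1.

1.10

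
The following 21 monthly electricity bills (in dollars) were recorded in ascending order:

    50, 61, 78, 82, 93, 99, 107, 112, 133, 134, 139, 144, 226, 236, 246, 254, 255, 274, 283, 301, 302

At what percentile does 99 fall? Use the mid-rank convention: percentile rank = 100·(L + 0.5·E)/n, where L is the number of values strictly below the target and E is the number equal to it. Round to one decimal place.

26.2

Count below 99: L = 5; count equal: E = 1; n = 21.
Percentile rank = 100·(5 + 0.5·1)/21 = 100·5.5/21 = 26.19.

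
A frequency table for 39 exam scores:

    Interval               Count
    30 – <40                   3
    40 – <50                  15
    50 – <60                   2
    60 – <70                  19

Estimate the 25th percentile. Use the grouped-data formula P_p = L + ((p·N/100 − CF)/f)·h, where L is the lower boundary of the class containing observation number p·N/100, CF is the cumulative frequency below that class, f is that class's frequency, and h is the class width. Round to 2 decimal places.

N = 39; target position k = 25/100 · 39 = 9.75.
Cumulative frequencies: 3, 18, 20, 39.
Observation 9.75 falls in the class 40 – <50.
L = 40, CF = 3, f = 15, h = 10.
P25 = 40 + ((9.75 − 3)/15)·10 = 40 + 4.5 = 44.5.

44.50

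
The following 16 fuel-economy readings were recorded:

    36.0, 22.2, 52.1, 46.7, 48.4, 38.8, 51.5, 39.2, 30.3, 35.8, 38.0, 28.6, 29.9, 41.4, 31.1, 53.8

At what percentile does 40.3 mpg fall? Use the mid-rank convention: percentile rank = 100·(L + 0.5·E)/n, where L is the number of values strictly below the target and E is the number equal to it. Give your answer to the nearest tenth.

Sorted: 22.2, 28.6, 29.9, 30.3, 31.1, 35.8, 36.0, 38.0, 38.8, 39.2, 41.4, 46.7, 48.4, 51.5, 52.1, 53.8.
Count below 40.3: L = 10; count equal: E = 0; n = 16.
Percentile rank = 100·(10 + 0.5·0)/16 = 100·10/16 = 62.5.

62.5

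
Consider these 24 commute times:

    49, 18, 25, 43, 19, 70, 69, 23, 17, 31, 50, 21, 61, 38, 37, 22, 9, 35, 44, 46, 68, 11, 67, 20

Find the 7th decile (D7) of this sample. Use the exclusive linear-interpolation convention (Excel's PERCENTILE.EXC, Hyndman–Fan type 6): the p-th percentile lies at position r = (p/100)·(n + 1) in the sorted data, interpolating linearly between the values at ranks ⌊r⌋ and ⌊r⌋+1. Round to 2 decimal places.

47.50

Sorted: 9, 11, 17, 18, 19, 20, 21, 22, 23, 25, 31, 35, 37, 38, 43, 44, 46, 49, 50, 61, 67, 68, 69, 70.
n = 24.
r = (70/100)·(24 + 1) = 17.5.
Rank 17 is 46 and rank 18 is 49.
Interpolate: 46 + 0.5·(49 − 46) = 46 + 0.5·3 = 47.5.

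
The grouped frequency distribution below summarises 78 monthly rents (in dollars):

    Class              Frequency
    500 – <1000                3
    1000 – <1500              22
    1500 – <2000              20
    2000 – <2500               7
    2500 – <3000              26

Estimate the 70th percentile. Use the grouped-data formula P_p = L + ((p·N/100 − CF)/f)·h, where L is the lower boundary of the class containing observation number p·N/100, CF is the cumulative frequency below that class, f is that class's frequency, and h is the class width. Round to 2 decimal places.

2550.00

N = 78; target position k = 70/100 · 78 = 54.6.
Cumulative frequencies: 3, 25, 45, 52, 78.
Observation 54.6 falls in the class 2500 – <3000.
L = 2500, CF = 52, f = 26, h = 500.
P70 = 2500 + ((54.6 − 52)/26)·500 = 2500 + 50 = 2550.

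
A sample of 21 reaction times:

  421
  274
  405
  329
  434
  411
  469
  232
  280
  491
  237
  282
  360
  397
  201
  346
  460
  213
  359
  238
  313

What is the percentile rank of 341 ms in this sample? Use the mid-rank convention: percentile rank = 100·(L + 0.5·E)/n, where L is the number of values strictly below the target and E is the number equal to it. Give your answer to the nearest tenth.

Sorted: 201, 213, 232, 237, 238, 274, 280, 282, 313, 329, 346, 359, 360, 397, 405, 411, 421, 434, 460, 469, 491.
Count below 341: L = 10; count equal: E = 0; n = 21.
Percentile rank = 100·(10 + 0.5·0)/21 = 100·10/21 = 47.62.

47.6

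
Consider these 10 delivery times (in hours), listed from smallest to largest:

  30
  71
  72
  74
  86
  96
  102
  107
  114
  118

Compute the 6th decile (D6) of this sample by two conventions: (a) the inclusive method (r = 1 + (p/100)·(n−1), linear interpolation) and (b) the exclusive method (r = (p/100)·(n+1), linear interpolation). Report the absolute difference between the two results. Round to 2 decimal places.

1.20

n = 10.
(a) r = 6.4; between ranks 6 (96) and 7 (102): 98.4.
(b) r = 6.6; between ranks 6 (96) and 7 (102): 99.6.
|98.4 − 99.6| = 1.2.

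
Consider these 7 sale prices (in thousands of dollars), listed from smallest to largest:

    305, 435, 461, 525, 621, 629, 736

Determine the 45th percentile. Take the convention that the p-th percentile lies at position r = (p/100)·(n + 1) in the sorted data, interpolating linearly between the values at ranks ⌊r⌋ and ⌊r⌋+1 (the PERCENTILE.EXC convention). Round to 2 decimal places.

499.40

n = 7.
r = (45/100)·(7 + 1) = 3.6.
Rank 3 is 461 and rank 4 is 525.
Interpolate: 461 + 0.6·(525 − 461) = 461 + 0.6·64 = 499.4.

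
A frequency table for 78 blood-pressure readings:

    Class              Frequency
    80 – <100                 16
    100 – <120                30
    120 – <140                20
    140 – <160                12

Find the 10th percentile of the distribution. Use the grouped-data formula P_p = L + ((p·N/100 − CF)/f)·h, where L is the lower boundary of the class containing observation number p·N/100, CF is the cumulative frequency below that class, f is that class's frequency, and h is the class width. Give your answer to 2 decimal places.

N = 78; target position k = 10/100 · 78 = 7.8.
Cumulative frequencies: 16, 46, 66, 78.
Observation 7.8 falls in the class 80 – <100.
L = 80, CF = 0, f = 16, h = 20.
P10 = 80 + ((7.8 − 0)/16)·20 = 80 + 9.75 = 89.75.

89.75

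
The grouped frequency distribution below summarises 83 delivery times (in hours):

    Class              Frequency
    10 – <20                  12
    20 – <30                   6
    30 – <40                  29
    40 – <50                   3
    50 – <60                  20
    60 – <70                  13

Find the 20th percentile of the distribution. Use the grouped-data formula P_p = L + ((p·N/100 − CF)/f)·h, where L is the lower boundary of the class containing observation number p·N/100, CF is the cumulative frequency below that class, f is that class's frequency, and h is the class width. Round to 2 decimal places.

N = 83; target position k = 20/100 · 83 = 16.6.
Cumulative frequencies: 12, 18, 47, 50, 70, 83.
Observation 16.6 falls in the class 20 – <30.
L = 20, CF = 12, f = 6, h = 10.
P20 = 20 + ((16.6 − 12)/6)·10 = 20 + 7.66667 = 27.6667.

27.67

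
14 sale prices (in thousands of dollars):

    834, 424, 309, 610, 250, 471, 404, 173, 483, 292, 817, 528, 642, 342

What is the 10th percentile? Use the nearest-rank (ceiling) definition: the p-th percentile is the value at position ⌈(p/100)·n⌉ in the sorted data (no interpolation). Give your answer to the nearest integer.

250

Sorted: 173, 250, 292, 309, 342, 404, 424, 471, 483, 528, 610, 642, 817, 834.
n = 14.
Position = ⌈10/100 · 14⌉ = ⌈1.4⌉ = 2.
The value at rank 2 is 250.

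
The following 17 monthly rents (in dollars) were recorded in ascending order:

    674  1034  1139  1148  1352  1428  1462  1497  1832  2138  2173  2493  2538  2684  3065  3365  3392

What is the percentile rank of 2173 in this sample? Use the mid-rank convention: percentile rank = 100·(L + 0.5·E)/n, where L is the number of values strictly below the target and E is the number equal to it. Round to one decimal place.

Count below 2173: L = 10; count equal: E = 1; n = 17.
Percentile rank = 100·(10 + 0.5·1)/17 = 100·10.5/17 = 61.76.

61.8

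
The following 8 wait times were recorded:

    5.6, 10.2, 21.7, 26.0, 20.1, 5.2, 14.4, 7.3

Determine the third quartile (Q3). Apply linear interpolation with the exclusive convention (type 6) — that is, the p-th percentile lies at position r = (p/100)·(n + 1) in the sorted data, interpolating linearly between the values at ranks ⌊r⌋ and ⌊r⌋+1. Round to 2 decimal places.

21.30

Sorted: 5.2, 5.6, 7.3, 10.2, 14.4, 20.1, 21.7, 26.0.
n = 8.
r = (75/100)·(8 + 1) = 6.75.
Rank 6 is 20.1 and rank 7 is 21.7.
Interpolate: 20.1 + 0.75·(21.7 − 20.1) = 20.1 + 0.75·1.6 = 21.3.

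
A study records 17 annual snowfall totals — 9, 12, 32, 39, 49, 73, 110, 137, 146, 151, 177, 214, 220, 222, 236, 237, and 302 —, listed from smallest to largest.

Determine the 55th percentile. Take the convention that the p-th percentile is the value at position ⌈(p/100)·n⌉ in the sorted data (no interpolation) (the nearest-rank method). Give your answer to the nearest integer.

n = 17.
Position = ⌈55/100 · 17⌉ = ⌈9.35⌉ = 10.
The value at rank 10 is 151.

151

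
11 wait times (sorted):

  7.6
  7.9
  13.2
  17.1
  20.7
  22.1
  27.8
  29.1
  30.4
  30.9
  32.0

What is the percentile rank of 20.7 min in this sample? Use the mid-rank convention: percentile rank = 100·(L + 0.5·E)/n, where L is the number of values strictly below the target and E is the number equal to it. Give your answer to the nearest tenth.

Count below 20.7: L = 4; count equal: E = 1; n = 11.
Percentile rank = 100·(4 + 0.5·1)/11 = 100·4.5/11 = 40.91.

40.9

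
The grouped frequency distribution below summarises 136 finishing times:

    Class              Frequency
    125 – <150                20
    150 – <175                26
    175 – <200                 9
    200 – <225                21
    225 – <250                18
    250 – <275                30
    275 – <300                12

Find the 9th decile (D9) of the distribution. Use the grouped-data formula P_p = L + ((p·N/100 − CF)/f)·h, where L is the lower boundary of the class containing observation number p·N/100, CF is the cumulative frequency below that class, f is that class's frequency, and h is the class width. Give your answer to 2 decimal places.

N = 136; target position k = 90/100 · 136 = 122.4.
Cumulative frequencies: 20, 46, 55, 76, 94, 124, 136.
Observation 122.4 falls in the class 250 – <275.
L = 250, CF = 94, f = 30, h = 25.
P90 = 250 + ((122.4 − 94)/30)·25 = 250 + 23.6667 = 273.667.

273.67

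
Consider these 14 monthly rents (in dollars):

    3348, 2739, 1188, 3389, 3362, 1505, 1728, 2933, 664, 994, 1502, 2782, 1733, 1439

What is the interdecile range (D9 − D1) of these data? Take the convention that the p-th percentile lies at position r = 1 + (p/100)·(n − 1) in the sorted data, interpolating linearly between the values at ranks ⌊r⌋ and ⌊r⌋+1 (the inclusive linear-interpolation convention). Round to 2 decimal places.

Sorted: 664, 994, 1188, 1439, 1502, 1505, 1728, 1733, 2739, 2782, 2933, 3348, 3362, 3389.
n = 14.
P10: r = 2.3; ranks 2–3 are 994, 1188; interpolating gives 1052.2.
P90: r = 12.7; ranks 12–13 are 3348, 3362; interpolating gives 3357.8.
Difference: 3357.8 − 1052.2 = 2305.6.

2305.60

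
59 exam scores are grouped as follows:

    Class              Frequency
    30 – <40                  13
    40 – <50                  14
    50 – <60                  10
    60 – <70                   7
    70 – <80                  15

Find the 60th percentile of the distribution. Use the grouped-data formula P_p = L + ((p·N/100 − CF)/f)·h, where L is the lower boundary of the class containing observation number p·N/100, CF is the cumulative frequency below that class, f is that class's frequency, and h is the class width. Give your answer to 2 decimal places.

N = 59; target position k = 60/100 · 59 = 35.4.
Cumulative frequencies: 13, 27, 37, 44, 59.
Observation 35.4 falls in the class 50 – <60.
L = 50, CF = 27, f = 10, h = 10.
P60 = 50 + ((35.4 − 27)/10)·10 = 50 + 8.4 = 58.4.

58.40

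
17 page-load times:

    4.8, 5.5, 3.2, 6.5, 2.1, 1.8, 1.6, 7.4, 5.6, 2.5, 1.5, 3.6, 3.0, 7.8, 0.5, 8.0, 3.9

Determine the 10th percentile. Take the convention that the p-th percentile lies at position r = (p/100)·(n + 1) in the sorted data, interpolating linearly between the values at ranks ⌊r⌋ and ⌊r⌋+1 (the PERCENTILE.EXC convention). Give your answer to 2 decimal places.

1.30

Sorted: 0.5, 1.5, 1.6, 1.8, 2.1, 2.5, 3.0, 3.2, 3.6, 3.9, 4.8, 5.5, 5.6, 6.5, 7.4, 7.8, 8.0.
n = 17.
r = (10/100)·(17 + 1) = 1.8.
Rank 1 is 0.5 and rank 2 is 1.5.
Interpolate: 0.5 + 0.8·(1.5 − 0.5) = 0.5 + 0.8·1 = 1.3.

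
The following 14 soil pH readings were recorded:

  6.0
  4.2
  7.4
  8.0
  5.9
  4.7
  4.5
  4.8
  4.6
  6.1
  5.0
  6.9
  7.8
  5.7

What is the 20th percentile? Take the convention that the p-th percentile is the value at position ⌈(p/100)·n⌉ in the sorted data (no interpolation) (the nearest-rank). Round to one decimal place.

4.6

Sorted: 4.2, 4.5, 4.6, 4.7, 4.8, 5.0, 5.7, 5.9, 6.0, 6.1, 6.9, 7.4, 7.8, 8.0.
n = 14.
Position = ⌈20/100 · 14⌉ = ⌈2.8⌉ = 3.
The value at rank 3 is 4.6.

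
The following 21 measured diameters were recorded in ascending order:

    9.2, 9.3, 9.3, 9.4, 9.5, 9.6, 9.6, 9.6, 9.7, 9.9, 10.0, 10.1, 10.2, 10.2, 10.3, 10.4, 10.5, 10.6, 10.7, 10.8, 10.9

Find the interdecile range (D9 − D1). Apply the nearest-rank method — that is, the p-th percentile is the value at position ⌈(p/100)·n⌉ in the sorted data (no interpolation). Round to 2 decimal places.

n = 21.
P10: rank ⌈10/100·21⌉ = 3 → 9.3.
P90: rank ⌈90/100·21⌉ = 19 → 10.7.
Difference: 10.7 − 9.3 = 1.4.

1.40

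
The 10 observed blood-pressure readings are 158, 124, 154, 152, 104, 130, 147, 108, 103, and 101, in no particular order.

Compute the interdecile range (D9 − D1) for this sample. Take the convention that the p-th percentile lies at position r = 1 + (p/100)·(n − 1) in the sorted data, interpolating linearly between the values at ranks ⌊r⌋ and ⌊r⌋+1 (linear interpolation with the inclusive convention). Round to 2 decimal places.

Sorted: 101, 103, 104, 108, 124, 130, 147, 152, 154, 158.
n = 10.
P10: r = 1.9; ranks 1–2 are 101, 103; interpolating gives 102.8.
P90: r = 9.1; ranks 9–10 are 154, 158; interpolating gives 154.4.
Difference: 154.4 − 102.8 = 51.6.

51.60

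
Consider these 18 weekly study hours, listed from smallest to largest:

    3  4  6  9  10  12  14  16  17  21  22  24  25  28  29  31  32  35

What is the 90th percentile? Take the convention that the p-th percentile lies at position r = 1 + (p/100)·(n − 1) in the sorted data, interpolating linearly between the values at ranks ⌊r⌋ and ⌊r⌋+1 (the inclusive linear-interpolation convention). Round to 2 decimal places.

31.30

n = 18.
r = 1 + (90/100)·(18 − 1) = 1 + 15.3 = 16.3.
Rank 16 is 31 and rank 17 is 32.
Interpolate: 31 + 0.3·(32 − 31) = 31 + 0.3·1 = 31.3.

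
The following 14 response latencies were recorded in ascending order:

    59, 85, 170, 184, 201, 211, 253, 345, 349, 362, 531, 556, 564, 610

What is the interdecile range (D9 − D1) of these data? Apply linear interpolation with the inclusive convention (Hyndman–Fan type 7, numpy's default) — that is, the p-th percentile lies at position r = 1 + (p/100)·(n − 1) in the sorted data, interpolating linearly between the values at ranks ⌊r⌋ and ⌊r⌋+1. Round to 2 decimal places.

451.10

n = 14.
P10: r = 2.3; ranks 2–3 are 85, 170; interpolating gives 110.5.
P90: r = 12.7; ranks 12–13 are 556, 564; interpolating gives 561.6.
Difference: 561.6 − 110.5 = 451.1.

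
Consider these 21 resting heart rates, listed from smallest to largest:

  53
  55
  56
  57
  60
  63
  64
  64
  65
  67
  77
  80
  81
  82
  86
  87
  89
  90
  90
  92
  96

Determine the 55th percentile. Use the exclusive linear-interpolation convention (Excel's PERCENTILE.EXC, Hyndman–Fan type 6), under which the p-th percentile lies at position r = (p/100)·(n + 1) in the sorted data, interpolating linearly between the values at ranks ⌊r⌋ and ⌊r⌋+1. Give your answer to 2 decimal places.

n = 21.
r = (55/100)·(21 + 1) = 12.1.
Rank 12 is 80 and rank 13 is 81.
Interpolate: 80 + 0.1·(81 − 80) = 80 + 0.1·1 = 80.1.

80.10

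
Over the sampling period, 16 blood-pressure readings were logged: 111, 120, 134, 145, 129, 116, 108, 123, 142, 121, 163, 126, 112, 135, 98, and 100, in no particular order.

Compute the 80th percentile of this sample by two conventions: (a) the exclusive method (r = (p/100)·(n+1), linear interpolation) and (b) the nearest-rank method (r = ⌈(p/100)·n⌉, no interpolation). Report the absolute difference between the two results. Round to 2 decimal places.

Sorted: 98, 100, 108, 111, 112, 116, 120, 121, 123, 126, 129, 134, 135, 142, 145, 163.
n = 16.
(a) r = 13.6; between ranks 13 (135) and 14 (142): 139.2.
(b) the nearest-rank method: rank 13 → 135.
|139.2 − 135| = 4.2.

4.20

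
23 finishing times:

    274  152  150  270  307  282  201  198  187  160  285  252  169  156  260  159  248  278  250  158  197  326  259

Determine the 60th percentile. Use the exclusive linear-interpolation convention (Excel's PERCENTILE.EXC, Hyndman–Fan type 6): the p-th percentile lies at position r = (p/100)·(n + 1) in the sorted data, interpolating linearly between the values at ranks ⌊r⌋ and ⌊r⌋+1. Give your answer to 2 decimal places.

254.80

Sorted: 150, 152, 156, 158, 159, 160, 169, 187, 197, 198, 201, 248, 250, 252, 259, 260, 270, 274, 278, 282, 285, 307, 326.
n = 23.
r = (60/100)·(23 + 1) = 14.4.
Rank 14 is 252 and rank 15 is 259.
Interpolate: 252 + 0.4·(259 − 252) = 252 + 0.4·7 = 254.8.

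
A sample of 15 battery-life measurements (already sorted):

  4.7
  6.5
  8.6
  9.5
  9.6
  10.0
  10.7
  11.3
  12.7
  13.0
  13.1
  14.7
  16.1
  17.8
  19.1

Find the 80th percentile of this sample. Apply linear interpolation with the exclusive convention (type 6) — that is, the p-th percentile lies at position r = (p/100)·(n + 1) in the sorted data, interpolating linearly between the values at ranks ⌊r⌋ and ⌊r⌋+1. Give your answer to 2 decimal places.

15.82

n = 15.
r = (80/100)·(15 + 1) = 12.8.
Rank 12 is 14.7 and rank 13 is 16.1.
Interpolate: 14.7 + 0.8·(16.1 − 14.7) = 14.7 + 0.8·1.4 = 15.82.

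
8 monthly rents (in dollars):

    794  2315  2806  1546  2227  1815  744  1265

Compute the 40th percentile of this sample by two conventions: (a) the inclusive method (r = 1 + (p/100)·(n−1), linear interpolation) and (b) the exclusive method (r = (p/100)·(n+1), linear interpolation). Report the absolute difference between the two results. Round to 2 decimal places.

Sorted: 744, 794, 1265, 1546, 1815, 2227, 2315, 2806.
n = 8.
(a) r = 3.8; between ranks 3 (1265) and 4 (1546): 1489.8.
(b) r = 3.6; between ranks 3 (1265) and 4 (1546): 1433.6.
|1489.8 − 1433.6| = 56.2.

56.20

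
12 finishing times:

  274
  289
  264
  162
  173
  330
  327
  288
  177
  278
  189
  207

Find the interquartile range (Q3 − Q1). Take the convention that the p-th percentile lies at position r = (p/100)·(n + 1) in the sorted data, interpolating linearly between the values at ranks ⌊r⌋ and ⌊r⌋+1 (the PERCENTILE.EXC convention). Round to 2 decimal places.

Sorted: 162, 173, 177, 189, 207, 264, 274, 278, 288, 289, 327, 330.
n = 12.
P25: r = 3.25; ranks 3–4 are 177, 189; interpolating gives 180.
P75: r = 9.75; ranks 9–10 are 288, 289; interpolating gives 288.75.
Difference: 288.75 − 180 = 108.75.

108.75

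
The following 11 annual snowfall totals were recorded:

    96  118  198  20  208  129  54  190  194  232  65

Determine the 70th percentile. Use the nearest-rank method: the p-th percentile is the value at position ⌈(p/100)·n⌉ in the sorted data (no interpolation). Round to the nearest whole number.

Sorted: 20, 54, 65, 96, 118, 129, 190, 194, 198, 208, 232.
n = 11.
Position = ⌈70/100 · 11⌉ = ⌈7.7⌉ = 8.
The value at rank 8 is 194.

194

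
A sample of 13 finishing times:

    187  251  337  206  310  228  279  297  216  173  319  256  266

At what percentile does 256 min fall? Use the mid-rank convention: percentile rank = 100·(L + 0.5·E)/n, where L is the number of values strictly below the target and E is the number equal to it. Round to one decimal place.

50.0

Sorted: 173, 187, 206, 216, 228, 251, 256, 266, 279, 297, 310, 319, 337.
Count below 256: L = 6; count equal: E = 1; n = 13.
Percentile rank = 100·(6 + 0.5·1)/13 = 100·6.5/13 = 50.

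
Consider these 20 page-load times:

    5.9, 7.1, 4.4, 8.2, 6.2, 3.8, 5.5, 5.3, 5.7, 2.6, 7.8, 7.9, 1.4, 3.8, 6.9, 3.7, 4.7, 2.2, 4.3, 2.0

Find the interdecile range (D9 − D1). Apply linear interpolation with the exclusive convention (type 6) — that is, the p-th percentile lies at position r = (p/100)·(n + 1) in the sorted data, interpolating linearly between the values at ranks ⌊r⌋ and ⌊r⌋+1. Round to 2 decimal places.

Sorted: 1.4, 2.0, 2.2, 2.6, 3.7, 3.8, 3.8, 4.3, 4.4, 4.7, 5.3, 5.5, 5.7, 5.9, 6.2, 6.9, 7.1, 7.8, 7.9, 8.2.
n = 20.
P10: r = 2.1; ranks 2–3 are 2.0, 2.2; interpolating gives 2.02.
P90: r = 18.9; ranks 18–19 are 7.8, 7.9; interpolating gives 7.89.
Difference: 7.89 − 2.02 = 5.87.

5.87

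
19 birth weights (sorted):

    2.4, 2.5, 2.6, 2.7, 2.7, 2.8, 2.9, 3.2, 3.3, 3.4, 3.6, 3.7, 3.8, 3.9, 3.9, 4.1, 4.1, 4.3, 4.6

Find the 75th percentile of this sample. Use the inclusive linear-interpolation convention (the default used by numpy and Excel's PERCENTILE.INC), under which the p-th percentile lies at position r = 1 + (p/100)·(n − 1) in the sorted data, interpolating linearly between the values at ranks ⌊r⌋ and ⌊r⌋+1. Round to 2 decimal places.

n = 19.
r = 1 + (75/100)·(19 − 1) = 1 + 13.5 = 14.5.
Rank 14 is 3.9 and rank 15 is 3.9.
Interpolate: 3.9 + 0.5·(3.9 − 3.9) = 3.9 + 0.5·0 = 3.9.

3.90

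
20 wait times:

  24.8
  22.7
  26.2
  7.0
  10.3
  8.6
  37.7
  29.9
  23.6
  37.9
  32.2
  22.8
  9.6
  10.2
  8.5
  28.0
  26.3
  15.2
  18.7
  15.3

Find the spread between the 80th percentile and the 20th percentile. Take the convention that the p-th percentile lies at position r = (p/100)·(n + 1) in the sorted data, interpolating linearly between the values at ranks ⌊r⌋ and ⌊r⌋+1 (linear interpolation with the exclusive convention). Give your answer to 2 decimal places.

19.80

Sorted: 7.0, 8.5, 8.6, 9.6, 10.2, 10.3, 15.2, 15.3, 18.7, 22.7, 22.8, 23.6, 24.8, 26.2, 26.3, 28.0, 29.9, 32.2, 37.7, 37.9.
n = 20.
P20: r = 4.2; ranks 4–5 are 9.6, 10.2; interpolating gives 9.72.
P80: r = 16.8; ranks 16–17 are 28.0, 29.9; interpolating gives 29.52.
Difference: 29.52 − 9.72 = 19.8.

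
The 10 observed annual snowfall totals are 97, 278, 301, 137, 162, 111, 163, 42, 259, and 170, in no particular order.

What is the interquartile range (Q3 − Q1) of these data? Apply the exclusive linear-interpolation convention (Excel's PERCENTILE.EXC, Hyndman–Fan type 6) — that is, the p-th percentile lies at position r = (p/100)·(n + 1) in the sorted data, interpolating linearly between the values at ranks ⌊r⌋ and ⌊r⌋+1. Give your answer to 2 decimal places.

156.25

Sorted: 42, 97, 111, 137, 162, 163, 170, 259, 278, 301.
n = 10.
P25: r = 2.75; ranks 2–3 are 97, 111; interpolating gives 107.5.
P75: r = 8.25; ranks 8–9 are 259, 278; interpolating gives 263.75.
Difference: 263.75 − 107.5 = 156.25.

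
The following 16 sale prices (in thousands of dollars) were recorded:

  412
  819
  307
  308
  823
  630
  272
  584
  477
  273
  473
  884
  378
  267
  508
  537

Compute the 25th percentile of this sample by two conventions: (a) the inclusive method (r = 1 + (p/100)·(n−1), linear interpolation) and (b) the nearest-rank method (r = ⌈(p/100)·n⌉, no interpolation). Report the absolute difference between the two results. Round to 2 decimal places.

Sorted: 267, 272, 273, 307, 308, 378, 412, 473, 477, 508, 537, 584, 630, 819, 823, 884.
n = 16.
(a) r = 4.75; between ranks 4 (307) and 5 (308): 307.75.
(b) the nearest-rank method: rank 4 → 307.
|307.75 − 307| = 0.75.

0.75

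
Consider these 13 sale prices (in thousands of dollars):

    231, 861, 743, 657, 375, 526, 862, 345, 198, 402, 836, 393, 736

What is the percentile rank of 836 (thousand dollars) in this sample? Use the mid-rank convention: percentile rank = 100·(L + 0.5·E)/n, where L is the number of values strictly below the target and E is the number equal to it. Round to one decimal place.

80.8

Sorted: 198, 231, 345, 375, 393, 402, 526, 657, 736, 743, 836, 861, 862.
Count below 836: L = 10; count equal: E = 1; n = 13.
Percentile rank = 100·(10 + 0.5·1)/13 = 100·10.5/13 = 80.77.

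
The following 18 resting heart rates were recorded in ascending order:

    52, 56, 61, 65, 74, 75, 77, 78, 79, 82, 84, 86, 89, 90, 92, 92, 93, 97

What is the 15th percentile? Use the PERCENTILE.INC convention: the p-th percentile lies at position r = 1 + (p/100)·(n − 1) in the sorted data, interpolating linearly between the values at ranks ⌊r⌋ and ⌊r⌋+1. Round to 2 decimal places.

n = 18.
r = 1 + (15/100)·(18 − 1) = 1 + 2.55 = 3.55.
Rank 3 is 61 and rank 4 is 65.
Interpolate: 61 + 0.55·(65 − 61) = 61 + 0.55·4 = 63.2.

63.20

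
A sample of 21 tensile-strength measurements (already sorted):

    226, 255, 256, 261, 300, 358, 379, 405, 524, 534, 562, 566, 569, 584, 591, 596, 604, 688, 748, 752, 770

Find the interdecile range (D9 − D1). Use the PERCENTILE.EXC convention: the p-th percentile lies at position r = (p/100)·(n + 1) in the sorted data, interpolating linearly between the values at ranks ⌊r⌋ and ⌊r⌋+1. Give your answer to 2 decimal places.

496.00

n = 21.
P10: r = 2.2; ranks 2–3 are 255, 256; interpolating gives 255.2.
P90: r = 19.8; ranks 19–20 are 748, 752; interpolating gives 751.2.
Difference: 751.2 − 255.2 = 496.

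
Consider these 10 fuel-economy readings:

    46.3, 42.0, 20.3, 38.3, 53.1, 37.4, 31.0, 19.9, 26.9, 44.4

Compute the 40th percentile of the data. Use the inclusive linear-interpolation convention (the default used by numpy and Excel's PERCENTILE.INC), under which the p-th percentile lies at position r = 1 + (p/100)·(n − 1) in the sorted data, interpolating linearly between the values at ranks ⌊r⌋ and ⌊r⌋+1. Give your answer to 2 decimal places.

Sorted: 19.9, 20.3, 26.9, 31.0, 37.4, 38.3, 42.0, 44.4, 46.3, 53.1.
n = 10.
r = 1 + (40/100)·(10 − 1) = 1 + 3.6 = 4.6.
Rank 4 is 31.0 and rank 5 is 37.4.
Interpolate: 31.0 + 0.6·(37.4 − 31.0) = 31.0 + 0.6·6.4 = 34.84.

34.84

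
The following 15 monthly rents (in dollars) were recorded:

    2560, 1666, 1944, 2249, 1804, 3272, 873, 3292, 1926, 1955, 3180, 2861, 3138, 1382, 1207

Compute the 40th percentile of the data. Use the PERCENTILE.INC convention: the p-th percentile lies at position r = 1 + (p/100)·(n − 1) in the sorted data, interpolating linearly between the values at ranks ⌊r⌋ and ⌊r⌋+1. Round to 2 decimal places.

Sorted: 873, 1207, 1382, 1666, 1804, 1926, 1944, 1955, 2249, 2560, 2861, 3138, 3180, 3272, 3292.
n = 15.
r = 1 + (40/100)·(15 − 1) = 1 + 5.6 = 6.6.
Rank 6 is 1926 and rank 7 is 1944.
Interpolate: 1926 + 0.6·(1944 − 1926) = 1926 + 0.6·18 = 1936.8.

1936.80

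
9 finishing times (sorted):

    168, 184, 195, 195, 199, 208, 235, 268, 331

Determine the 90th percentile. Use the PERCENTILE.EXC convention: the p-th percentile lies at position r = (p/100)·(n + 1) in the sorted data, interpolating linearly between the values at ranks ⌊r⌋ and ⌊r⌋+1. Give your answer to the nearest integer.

331

n = 9.
r = (90/100)·(9 + 1) = 9.
r is an integer, so P90 is the value at rank 9: 331.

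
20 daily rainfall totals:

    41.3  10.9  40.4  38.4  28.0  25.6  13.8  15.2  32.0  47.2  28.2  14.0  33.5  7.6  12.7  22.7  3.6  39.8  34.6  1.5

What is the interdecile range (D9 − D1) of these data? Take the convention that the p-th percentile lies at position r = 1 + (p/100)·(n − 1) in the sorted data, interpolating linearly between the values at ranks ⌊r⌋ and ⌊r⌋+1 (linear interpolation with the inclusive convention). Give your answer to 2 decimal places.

Sorted: 1.5, 3.6, 7.6, 10.9, 12.7, 13.8, 14.0, 15.2, 22.7, 25.6, 28.0, 28.2, 32.0, 33.5, 34.6, 38.4, 39.8, 40.4, 41.3, 47.2.
n = 20.
P10: r = 2.9; ranks 2–3 are 3.6, 7.6; interpolating gives 7.2.
P90: r = 18.1; ranks 18–19 are 40.4, 41.3; interpolating gives 40.49.
Difference: 40.49 − 7.2 = 33.29.

33.29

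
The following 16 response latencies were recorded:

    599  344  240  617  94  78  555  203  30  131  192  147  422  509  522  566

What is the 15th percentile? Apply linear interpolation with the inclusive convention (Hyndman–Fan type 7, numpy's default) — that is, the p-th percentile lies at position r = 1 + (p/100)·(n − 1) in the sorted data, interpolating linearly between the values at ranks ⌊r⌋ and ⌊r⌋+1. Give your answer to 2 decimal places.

103.25

Sorted: 30, 78, 94, 131, 147, 192, 203, 240, 344, 422, 509, 522, 555, 566, 599, 617.
n = 16.
r = 1 + (15/100)·(16 − 1) = 1 + 2.25 = 3.25.
Rank 3 is 94 and rank 4 is 131.
Interpolate: 94 + 0.25·(131 − 94) = 94 + 0.25·37 = 103.25.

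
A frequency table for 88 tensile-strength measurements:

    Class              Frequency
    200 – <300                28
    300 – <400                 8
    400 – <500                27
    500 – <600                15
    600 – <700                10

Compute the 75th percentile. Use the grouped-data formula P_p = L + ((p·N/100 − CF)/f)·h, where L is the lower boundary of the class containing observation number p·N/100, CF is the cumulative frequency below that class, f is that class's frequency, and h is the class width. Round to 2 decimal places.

N = 88; target position k = 75/100 · 88 = 66.
Cumulative frequencies: 28, 36, 63, 78, 88.
Observation 66 falls in the class 500 – <600.
L = 500, CF = 63, f = 15, h = 100.
P75 = 500 + ((66 − 63)/15)·100 = 500 + 20 = 520.

520.00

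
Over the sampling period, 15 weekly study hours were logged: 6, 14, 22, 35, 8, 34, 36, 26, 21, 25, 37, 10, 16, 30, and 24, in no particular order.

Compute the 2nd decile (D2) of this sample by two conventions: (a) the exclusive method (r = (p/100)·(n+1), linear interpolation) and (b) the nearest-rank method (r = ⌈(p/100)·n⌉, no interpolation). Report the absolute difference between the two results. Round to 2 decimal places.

Sorted: 6, 8, 10, 14, 16, 21, 22, 24, 25, 26, 30, 34, 35, 36, 37.
n = 15.
(a) r = 3.2; between ranks 3 (10) and 4 (14): 10.8.
(b) the nearest-rank method: rank 3 → 10.
|10.8 − 10| = 0.8.

0.80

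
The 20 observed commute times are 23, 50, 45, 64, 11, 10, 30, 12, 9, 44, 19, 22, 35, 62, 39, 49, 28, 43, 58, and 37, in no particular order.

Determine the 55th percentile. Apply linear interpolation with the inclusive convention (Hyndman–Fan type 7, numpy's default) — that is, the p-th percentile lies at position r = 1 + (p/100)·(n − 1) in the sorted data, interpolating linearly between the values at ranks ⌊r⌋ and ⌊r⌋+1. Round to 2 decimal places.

37.90

Sorted: 9, 10, 11, 12, 19, 22, 23, 28, 30, 35, 37, 39, 43, 44, 45, 49, 50, 58, 62, 64.
n = 20.
r = 1 + (55/100)·(20 − 1) = 1 + 10.45 = 11.45.
Rank 11 is 37 and rank 12 is 39.
Interpolate: 37 + 0.45·(39 − 37) = 37 + 0.45·2 = 37.9.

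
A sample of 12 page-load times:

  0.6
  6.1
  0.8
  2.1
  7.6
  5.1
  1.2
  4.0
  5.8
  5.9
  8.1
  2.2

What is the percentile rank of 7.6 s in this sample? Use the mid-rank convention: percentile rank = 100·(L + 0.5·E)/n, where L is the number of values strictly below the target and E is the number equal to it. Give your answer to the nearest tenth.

87.5

Sorted: 0.6, 0.8, 1.2, 2.1, 2.2, 4.0, 5.1, 5.8, 5.9, 6.1, 7.6, 8.1.
Count below 7.6: L = 10; count equal: E = 1; n = 12.
Percentile rank = 100·(10 + 0.5·1)/12 = 100·10.5/12 = 87.5.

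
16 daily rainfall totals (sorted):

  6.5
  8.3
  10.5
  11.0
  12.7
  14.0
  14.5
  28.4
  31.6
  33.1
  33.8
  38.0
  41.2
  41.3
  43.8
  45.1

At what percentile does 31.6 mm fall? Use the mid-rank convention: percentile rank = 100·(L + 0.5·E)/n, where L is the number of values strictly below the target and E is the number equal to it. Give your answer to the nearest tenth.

53.1

Count below 31.6: L = 8; count equal: E = 1; n = 16.
Percentile rank = 100·(8 + 0.5·1)/16 = 100·8.5/16 = 53.12.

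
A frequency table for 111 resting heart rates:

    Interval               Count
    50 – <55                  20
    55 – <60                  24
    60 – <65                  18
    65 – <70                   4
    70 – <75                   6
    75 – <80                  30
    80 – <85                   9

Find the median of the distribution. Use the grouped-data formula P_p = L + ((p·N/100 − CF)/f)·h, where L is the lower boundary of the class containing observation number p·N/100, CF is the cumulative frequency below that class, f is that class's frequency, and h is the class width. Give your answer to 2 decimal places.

N = 111; target position k = 50/100 · 111 = 55.5.
Cumulative frequencies: 20, 44, 62, 66, 72, 102, 111.
Observation 55.5 falls in the class 60 – <65.
L = 60, CF = 44, f = 18, h = 5.
P50 = 60 + ((55.5 − 44)/18)·5 = 60 + 3.19444 = 63.1944.

63.19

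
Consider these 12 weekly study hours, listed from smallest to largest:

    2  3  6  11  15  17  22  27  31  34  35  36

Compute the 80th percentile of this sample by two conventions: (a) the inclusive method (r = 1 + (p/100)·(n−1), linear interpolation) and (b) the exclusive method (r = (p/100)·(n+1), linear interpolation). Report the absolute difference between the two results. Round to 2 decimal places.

n = 12.
(a) r = 9.8; between ranks 9 (31) and 10 (34): 33.4.
(b) r = 10.4; between ranks 10 (34) and 11 (35): 34.4.
|33.4 − 34.4| = 1.

1.00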